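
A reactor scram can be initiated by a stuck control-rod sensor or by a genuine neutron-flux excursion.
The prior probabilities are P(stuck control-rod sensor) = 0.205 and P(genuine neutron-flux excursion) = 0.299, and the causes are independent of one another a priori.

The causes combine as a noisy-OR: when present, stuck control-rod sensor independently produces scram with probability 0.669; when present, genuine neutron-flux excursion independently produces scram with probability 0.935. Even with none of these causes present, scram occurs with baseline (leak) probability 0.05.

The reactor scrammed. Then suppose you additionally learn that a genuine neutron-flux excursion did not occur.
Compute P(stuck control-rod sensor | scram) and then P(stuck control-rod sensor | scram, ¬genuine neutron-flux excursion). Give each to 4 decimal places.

Under noisy-OR, P(scram | causes) = 1 − (1−0.05)·∏(1−qᵢ) over the active causes.
Sum P(scram|·) weighted by the priors over the 4 (stuck control-rod sensor, genuine neutron-flux excursion) configurations:
  P(scram) = 0.05×0.795×0.701 + 0.93825×0.795×0.299 + 0.68555×0.205×0.701 + 0.979561×0.205×0.299
        = 0.027865 + 0.223027 + 0.098517 + 0.060042 = 0.409451
Keeping only the stuck control-rod sensor-present terms gives 0.158559, so
  P(stuck control-rod sensor | scram) = 0.158559 / 0.409451 ≈ 0.3872

Now also conditioning on genuine neutron-flux excursion≠true:
For the numerator, keep only stuck control-rod sensor=true terms: 0.68555·0.205 = 0.140538
The normalizing constant is 0.05·0.795 + 0.68555·0.205 = 0.180288
Posterior = 0.140538 / 0.180288 ≈ 0.7795
With genuine neutron-flux excursion excluded, stuck control-rod sensor must carry more of the explanatory weight for the scram.

P(stuck control-rod sensor | scram) ≈ 0.3872; P(stuck control-rod sensor | scram, ¬genuine neutron-flux excursion) ≈ 0.7795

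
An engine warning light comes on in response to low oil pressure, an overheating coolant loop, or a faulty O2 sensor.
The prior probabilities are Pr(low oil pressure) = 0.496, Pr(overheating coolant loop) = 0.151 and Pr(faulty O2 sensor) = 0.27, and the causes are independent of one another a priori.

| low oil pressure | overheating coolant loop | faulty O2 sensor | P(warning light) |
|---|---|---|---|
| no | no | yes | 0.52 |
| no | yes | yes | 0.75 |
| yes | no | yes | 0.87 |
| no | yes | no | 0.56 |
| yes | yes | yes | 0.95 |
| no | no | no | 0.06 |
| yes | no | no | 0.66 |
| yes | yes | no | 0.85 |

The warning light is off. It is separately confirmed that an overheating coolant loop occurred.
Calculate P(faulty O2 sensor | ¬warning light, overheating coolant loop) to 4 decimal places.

P(faulty O2 sensor | ¬warning light, overheating coolant loop) ≈ 0.1585

Sum P(¬warning light|·) weighted by the priors over the 4 (low oil pressure, faulty O2 sensor) configurations:
  P(¬warning light | overheating coolant loop) = 0.44*0.504*0.73 + 0.25*0.504*0.27 + 0.15*0.496*0.73 + 0.05*0.496*0.27
        = 0.161885 + 0.034020 + 0.054312 + 0.006696 = 0.256913
Configurations with faulty O2 sensor contribute 0.040716, so
  P(faulty O2 sensor | ¬warning light, overheating coolant loop) = 0.040716 / 0.256913 ≈ 0.1585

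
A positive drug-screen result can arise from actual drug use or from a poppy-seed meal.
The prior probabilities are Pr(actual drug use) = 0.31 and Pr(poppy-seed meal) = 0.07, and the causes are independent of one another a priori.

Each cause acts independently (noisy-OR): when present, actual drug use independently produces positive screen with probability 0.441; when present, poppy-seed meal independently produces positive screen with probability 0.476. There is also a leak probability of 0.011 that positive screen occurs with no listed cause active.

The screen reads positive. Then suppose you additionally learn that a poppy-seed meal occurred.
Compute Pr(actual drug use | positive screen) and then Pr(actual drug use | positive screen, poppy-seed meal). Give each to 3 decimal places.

Pr(actual drug use | positive screen) ≈ 0.826; Pr(actual drug use | positive screen, poppy-seed meal) ≈ 0.398

Under noisy-OR, P(positive screen | causes) = 1 − (1−0.011)·∏(1−qᵢ) over the active causes.
P(positive screen) = 0.011×0.69×0.93 + 0.481764×0.69×0.07 + 0.447149×0.31×0.93 + 0.710306×0.31×0.07 = 0.007059 + 0.023269 + 0.128913 + 0.015414 = 0.174655
Of this, 0.144327 comes from 0.128913 + 0.015414 (the actual drug use=true cases).
Hence the posterior is 0.144327/0.174655 ≈ 0.826.

With the extra evidence:
P(positive screen | poppy-seed meal) = 0.481764×0.69 + 0.710306×0.31 = 0.332417 + 0.220195 = 0.552612
The actual drug use-present share is 0.710306×0.31 = 0.220195.
Hence the posterior is 0.220195/0.552612 ≈ 0.398.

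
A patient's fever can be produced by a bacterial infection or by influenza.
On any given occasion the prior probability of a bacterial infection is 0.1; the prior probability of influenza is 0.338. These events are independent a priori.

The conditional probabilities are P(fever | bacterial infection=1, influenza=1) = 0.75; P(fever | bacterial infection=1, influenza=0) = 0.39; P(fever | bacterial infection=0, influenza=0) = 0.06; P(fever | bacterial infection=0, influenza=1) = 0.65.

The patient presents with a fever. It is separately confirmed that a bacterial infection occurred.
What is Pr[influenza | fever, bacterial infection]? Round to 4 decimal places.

P(fever | bacterial infection) = 0.39×0.662 + 0.75×0.338 = 0.258180 + 0.253500 = 0.511680
Restricting to configurations with influenza present: 0.75×0.338 = 0.253500.
So P(influenza | fever, bacterial infection) = 0.253500/0.511680 ≈ 0.4954.

Pr[influenza | fever, bacterial infection] ≈ 0.4954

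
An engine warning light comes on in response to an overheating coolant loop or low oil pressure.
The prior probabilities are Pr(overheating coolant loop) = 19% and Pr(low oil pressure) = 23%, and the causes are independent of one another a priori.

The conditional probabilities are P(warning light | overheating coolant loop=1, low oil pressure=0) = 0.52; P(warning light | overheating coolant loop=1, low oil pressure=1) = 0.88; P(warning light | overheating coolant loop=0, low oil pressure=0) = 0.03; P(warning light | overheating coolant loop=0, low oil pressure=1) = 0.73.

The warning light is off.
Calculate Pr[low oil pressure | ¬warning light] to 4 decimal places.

Pr[low oil pressure | ¬warning light] ≈ 0.0760

Weight on low oil pressure=true, given the evidence: 0.050301 + 0.005244 = 0.055545
Denominator P(¬warning light): 0.97×0.81×0.77 + 0.27×0.81×0.23 + 0.48×0.19×0.77 + 0.12×0.19×0.23 = 0.730758
Posterior = 0.055545 / 0.730758 ≈ 0.0760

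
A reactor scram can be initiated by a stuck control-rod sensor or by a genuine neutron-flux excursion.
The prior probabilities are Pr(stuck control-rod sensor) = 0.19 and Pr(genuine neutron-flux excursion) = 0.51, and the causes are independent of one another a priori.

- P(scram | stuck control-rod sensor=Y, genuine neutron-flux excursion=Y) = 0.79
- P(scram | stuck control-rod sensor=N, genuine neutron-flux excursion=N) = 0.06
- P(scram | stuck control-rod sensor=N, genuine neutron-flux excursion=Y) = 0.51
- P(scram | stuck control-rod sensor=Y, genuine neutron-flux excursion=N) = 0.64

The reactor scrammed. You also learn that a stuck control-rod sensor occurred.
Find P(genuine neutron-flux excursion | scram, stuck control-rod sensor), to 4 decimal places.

Sum P(scram|·) weighted by the priors over both values of genuine neutron-flux excursion:
  P(scram | stuck control-rod sensor) = 0.64·0.49 + 0.79·0.51
        = 0.313600 + 0.402900 = 0.716500
Keeping only the genuine neutron-flux excursion-present terms gives 0.402900, so
  P(genuine neutron-flux excursion | scram, stuck control-rod sensor) = 0.402900 / 0.716500 ≈ 0.5623

P(genuine neutron-flux excursion | scram, stuck control-rod sensor) ≈ 0.5623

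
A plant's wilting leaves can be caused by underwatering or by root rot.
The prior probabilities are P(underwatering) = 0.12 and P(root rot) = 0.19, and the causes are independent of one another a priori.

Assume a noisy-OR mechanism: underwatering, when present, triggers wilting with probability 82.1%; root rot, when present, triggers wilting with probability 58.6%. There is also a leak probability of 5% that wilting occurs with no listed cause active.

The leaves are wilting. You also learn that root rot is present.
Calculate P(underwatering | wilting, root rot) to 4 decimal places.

Under noisy-OR, P(wilting | causes) = 1 − (1−0.05)·∏(1−qᵢ) over the active causes.
P(wilting | root rot) = 0.6067·0.88 + 0.929599·0.12 = 0.533896 + 0.111552 = 0.645448
Restricting to configurations with underwatering present: 0.929599·0.12 = 0.111552.
So P(underwatering | wilting, root rot) = 0.111552/0.645448 ≈ 0.1728.

P(underwatering | wilting, root rot) ≈ 0.1728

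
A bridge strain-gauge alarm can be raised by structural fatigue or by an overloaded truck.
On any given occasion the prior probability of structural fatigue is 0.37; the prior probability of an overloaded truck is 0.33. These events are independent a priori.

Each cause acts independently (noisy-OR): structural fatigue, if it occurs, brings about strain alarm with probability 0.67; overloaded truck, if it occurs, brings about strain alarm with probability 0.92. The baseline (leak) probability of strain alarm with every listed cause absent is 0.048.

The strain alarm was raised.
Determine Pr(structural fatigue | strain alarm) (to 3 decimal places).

Pr(structural fatigue | strain alarm) ≈ 0.577

Under noisy-OR, P(strain alarm | causes) = 1 − (1−0.048)·∏(1−qᵢ) over the active causes.
P(strain alarm) = 0.048*0.63*0.67 + 0.92384*0.63*0.33 + 0.68584*0.37*0.67 + 0.974867*0.37*0.33 = 0.020261 + 0.192066 + 0.170020 + 0.119031 = 0.501378
Of this, 0.289051 comes from 0.170020 + 0.119031 (the structural fatigue=true cases).
So P(structural fatigue | strain alarm) = 0.289051/0.501378 ≈ 0.577.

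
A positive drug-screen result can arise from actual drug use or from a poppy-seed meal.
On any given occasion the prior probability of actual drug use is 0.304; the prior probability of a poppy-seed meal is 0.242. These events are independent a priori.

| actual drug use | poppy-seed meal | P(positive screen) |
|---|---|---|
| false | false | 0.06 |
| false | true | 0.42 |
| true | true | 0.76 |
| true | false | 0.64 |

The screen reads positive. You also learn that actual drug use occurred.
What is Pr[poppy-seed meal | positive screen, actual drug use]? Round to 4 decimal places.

Pr[poppy-seed meal | positive screen, actual drug use] ≈ 0.2749

Numerator (weight on configurations with poppy-seed meal): 0.76×0.242 = 0.183920
The normalizing constant is 0.64×0.758 + 0.76×0.242 = 0.669040
P(poppy-seed meal | positive screen, actual drug use) = 0.183920/0.669040 ≈ 0.2749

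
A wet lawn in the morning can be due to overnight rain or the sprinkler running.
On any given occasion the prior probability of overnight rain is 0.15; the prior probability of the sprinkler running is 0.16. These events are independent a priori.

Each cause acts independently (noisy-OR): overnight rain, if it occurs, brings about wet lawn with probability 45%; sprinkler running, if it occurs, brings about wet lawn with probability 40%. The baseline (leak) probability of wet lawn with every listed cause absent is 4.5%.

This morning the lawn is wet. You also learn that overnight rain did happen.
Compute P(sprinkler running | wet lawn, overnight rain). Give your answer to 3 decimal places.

Under noisy-OR, P(wet lawn | causes) = 1 − (1−0.045)·∏(1−qᵢ) over the active causes.
Weight on sprinkler running=true, given the evidence: 0.68485×0.16 = 0.109576
The normalizing constant is 0.47475×0.84 + 0.68485×0.16 = 0.508366
Posterior = 0.109576 / 0.508366 ≈ 0.216

P(sprinkler running | wet lawn, overnight rain) ≈ 0.216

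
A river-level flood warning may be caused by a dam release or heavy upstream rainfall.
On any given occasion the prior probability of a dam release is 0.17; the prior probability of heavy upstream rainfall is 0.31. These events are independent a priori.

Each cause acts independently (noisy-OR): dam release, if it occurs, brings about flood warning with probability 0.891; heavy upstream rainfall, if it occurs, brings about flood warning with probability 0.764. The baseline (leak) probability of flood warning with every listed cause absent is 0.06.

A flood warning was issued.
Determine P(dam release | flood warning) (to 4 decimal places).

P(dam release | flood warning) ≈ 0.4005

Under noisy-OR, P(flood warning | causes) = 1 − (1−0.06)·∏(1−qᵢ) over the active causes.
Numerator (weight on configurations with dam release): 0.105281 + 0.051426 = 0.156707
The normalizing constant is 0.06×0.83×0.69 + 0.77816×0.83×0.31 + 0.89754×0.17×0.69 + 0.975819×0.17×0.31 = 0.391290
Posterior = 0.156707 / 0.391290 ≈ 0.4005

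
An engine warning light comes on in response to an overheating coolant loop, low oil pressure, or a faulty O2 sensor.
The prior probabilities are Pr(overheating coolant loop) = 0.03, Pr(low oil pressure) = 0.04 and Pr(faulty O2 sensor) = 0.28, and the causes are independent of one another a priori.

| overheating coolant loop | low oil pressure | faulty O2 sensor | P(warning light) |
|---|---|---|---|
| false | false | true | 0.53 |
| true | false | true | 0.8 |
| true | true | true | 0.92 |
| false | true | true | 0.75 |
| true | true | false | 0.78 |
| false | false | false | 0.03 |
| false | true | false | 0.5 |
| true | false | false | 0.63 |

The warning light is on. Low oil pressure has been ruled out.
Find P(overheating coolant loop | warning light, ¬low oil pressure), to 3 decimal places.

P(overheating coolant loop | warning light, ¬low oil pressure) ≈ 0.110

By total probability over the 4 (overheating coolant loop, faulty O2 sensor) configurations:
  P(warning light | ¬low oil pressure) = 0.03·0.97·0.72 + 0.53·0.97·0.28 + 0.63·0.03·0.72 + 0.8·0.03·0.28
        = 0.020952 + 0.143948 + 0.013608 + 0.006720 = 0.185228
Keeping only the overheating coolant loop-present terms gives 0.020328, so
  P(overheating coolant loop | warning light, ¬low oil pressure) = 0.020328 / 0.185228 ≈ 0.110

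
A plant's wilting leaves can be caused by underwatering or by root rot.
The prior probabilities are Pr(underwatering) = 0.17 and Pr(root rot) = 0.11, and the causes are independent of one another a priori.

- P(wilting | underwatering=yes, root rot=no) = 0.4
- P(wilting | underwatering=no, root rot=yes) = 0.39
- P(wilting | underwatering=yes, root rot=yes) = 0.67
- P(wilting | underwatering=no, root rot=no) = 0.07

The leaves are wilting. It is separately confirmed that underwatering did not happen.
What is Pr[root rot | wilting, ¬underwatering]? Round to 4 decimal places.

Pr[root rot | wilting, ¬underwatering] ≈ 0.4078

By total probability over both values of root rot:
  P(wilting | ¬underwatering) = 0.07×0.89 + 0.39×0.11
        = 0.062300 + 0.042900 = 0.105200
Keeping only the root rot-present terms gives 0.042900, so
  P(root rot | wilting, ¬underwatering) = 0.042900 / 0.105200 ≈ 0.4078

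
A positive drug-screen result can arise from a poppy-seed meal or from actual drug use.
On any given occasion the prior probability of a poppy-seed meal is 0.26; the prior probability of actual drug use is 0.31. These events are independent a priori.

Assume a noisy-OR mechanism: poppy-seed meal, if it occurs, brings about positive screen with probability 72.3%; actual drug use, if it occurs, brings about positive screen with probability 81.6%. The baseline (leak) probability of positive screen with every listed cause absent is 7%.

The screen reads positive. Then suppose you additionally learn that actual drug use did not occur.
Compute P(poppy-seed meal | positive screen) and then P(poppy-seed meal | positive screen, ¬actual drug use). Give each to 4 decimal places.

Under noisy-OR, P(positive screen | causes) = 1 − (1−0.07)·∏(1−qᵢ) over the active causes.
Sum P(positive screen|·) weighted by the priors over the 4 (poppy-seed meal, actual drug use) configurations:
  P(positive screen) = 0.07·0.74·0.69 + 0.82888·0.74·0.31 + 0.74239·0.26·0.69 + 0.9526·0.26·0.31
        = 0.035742 + 0.190145 + 0.133185 + 0.076780 = 0.435852
Keeping only the poppy-seed meal-present terms gives 0.209965, so
  P(poppy-seed meal | positive screen) = 0.209965 / 0.435852 ≈ 0.4817

With the extra evidence:
P(positive screen | ¬actual drug use) = 0.07×0.74 + 0.74239×0.26 = 0.051800 + 0.193021 = 0.244821
The poppy-seed meal-present share is 0.74239×0.26 = 0.193021.
Hence the posterior is 0.193021/0.244821 ≈ 0.7884.
Ruling out actual drug use raises the posterior on poppy-seed meal — the flip side of explaining away.

P(poppy-seed meal | positive screen) ≈ 0.4817; P(poppy-seed meal | positive screen, ¬actual drug use) ≈ 0.7884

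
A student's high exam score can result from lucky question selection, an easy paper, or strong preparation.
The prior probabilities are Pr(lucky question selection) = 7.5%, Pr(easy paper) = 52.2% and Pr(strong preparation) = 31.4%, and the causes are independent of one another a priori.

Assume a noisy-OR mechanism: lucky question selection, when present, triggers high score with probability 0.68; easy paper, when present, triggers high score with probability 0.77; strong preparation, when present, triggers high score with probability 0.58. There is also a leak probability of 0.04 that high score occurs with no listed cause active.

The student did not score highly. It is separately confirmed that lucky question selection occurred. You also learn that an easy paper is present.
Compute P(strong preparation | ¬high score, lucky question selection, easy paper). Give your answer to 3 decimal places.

P(strong preparation | ¬high score, lucky question selection, easy paper) ≈ 0.161

Under noisy-OR, P(high score | causes) = 1 − (1−0.04)·∏(1−qᵢ) over the active causes.
Enumerate both values of strong preparation and weight by the priors:
  P(¬high score | lucky question selection, easy paper) = 0.070656×0.686 + 0.029676×0.314
        = 0.048470 + 0.009318 = 0.057788
Configurations with strong preparation contribute 0.009318, so
  P(strong preparation | ¬high score, lucky question selection, easy paper) = 0.009318 / 0.057788 ≈ 0.161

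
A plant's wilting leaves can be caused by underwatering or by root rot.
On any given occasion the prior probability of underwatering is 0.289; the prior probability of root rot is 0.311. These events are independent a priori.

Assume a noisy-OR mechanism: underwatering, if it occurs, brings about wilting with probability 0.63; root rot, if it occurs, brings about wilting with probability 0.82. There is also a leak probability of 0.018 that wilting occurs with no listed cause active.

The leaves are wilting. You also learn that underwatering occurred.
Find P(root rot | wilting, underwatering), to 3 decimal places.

Under noisy-OR, P(wilting | causes) = 1 − (1−0.018)·∏(1−qᵢ) over the active causes.
P(wilting | underwatering) = 0.63666·0.689 + 0.934599·0.311 = 0.438659 + 0.290660 = 0.729319
The root rot-present share is 0.934599·0.311 = 0.290660.
P(root rot | wilting, underwatering) = 0.290660 / 0.729319 ≈ 0.399

P(root rot | wilting, underwatering) ≈ 0.399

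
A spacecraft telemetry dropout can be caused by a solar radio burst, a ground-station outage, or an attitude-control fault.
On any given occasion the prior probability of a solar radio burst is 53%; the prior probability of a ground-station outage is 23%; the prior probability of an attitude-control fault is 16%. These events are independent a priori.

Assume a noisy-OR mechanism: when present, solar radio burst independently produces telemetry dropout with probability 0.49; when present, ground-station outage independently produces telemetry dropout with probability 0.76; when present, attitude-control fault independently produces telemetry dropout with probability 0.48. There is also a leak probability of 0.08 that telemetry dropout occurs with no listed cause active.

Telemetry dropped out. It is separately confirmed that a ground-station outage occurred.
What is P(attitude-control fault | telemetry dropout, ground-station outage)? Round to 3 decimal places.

P(attitude-control fault | telemetry dropout, ground-station outage) ≈ 0.172

Under noisy-OR, P(telemetry dropout | causes) = 1 − (1−0.08)·∏(1−qᵢ) over the active causes.
For the numerator, keep only attitude-control fault=true terms: 0.066566 + 0.079834 = 0.146400
The normalizing constant is 0.7792·0.47·0.84 + 0.885184·0.47·0.16 + 0.887392·0.53·0.84 + 0.941444·0.53·0.16 = 0.849095
Posterior = 0.146400 / 0.849095 ≈ 0.172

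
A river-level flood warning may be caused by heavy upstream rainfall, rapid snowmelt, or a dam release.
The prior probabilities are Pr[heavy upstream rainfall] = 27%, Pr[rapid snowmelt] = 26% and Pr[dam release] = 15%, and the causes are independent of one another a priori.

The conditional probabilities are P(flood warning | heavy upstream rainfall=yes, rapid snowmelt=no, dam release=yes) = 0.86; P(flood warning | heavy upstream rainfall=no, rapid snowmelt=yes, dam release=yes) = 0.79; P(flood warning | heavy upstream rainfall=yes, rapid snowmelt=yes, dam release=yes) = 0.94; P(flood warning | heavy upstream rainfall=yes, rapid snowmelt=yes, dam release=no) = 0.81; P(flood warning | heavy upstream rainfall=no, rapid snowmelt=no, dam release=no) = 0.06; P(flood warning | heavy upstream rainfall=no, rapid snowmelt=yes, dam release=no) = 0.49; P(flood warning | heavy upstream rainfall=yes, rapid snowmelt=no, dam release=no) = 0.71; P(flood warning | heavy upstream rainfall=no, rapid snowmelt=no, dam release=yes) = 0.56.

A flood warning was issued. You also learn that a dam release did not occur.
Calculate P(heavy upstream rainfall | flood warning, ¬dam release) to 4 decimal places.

P(heavy upstream rainfall | flood warning, ¬dam release) ≈ 0.6131

P(flood warning | ¬dam release) = 0.06*0.73*0.74 + 0.49*0.73*0.26 + 0.71*0.27*0.74 + 0.81*0.27*0.26 = 0.032412 + 0.093002 + 0.141858 + 0.056862 = 0.324134
Restricting to configurations with heavy upstream rainfall present: 0.141858 + 0.056862 = 0.198720.
P(heavy upstream rainfall | flood warning, ¬dam release) = 0.198720 / 0.324134 ≈ 0.6131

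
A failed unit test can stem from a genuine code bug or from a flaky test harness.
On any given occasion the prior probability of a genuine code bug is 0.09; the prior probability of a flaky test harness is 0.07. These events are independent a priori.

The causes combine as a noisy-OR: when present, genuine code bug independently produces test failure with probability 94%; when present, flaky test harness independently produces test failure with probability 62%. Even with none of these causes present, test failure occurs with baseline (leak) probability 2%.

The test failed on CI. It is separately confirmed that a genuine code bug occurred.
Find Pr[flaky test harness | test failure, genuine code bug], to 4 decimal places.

Under noisy-OR, P(test failure | causes) = 1 − (1−0.02)·∏(1−qᵢ) over the active causes.
Weight on flaky test harness=true, given the evidence: 0.977656*0.07 = 0.068436
Normalizer over all consistent configurations: 0.9412*0.93 + 0.977656*0.07 = 0.943752
Posterior = 0.068436 / 0.943752 ≈ 0.0725

Pr[flaky test harness | test failure, genuine code bug] ≈ 0.0725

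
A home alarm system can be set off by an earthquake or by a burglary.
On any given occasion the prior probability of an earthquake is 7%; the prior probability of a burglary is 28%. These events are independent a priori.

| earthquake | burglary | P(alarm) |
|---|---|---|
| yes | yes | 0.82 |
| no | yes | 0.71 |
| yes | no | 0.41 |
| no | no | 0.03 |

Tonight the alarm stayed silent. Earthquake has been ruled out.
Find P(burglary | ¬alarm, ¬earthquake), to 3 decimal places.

Enumerate both values of burglary and weight by the priors:
  P(¬alarm | ¬earthquake) = 0.97*0.72 + 0.29*0.28
        = 0.698400 + 0.081200 = 0.779600
Configurations with burglary contribute 0.081200, so
  P(burglary | ¬alarm, ¬earthquake) = 0.081200 / 0.779600 ≈ 0.104

P(burglary | ¬alarm, ¬earthquake) ≈ 0.104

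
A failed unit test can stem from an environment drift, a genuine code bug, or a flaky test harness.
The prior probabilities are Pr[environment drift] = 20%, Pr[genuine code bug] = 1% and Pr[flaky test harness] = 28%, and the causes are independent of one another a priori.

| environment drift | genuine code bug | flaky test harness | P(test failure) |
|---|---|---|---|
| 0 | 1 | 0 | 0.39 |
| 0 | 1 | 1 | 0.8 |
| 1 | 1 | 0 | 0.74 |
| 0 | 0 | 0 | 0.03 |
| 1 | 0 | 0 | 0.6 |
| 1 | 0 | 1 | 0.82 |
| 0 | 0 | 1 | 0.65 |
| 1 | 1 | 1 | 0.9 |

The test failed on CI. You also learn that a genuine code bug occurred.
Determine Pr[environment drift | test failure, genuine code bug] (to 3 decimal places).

By total probability over the 4 (environment drift, flaky test harness) configurations:
  P(test failure | genuine code bug) = 0.39×0.8×0.72 + 0.8×0.8×0.28 + 0.74×0.2×0.72 + 0.9×0.2×0.28
        = 0.224640 + 0.179200 + 0.106560 + 0.050400 = 0.560800
Configurations with environment drift contribute 0.156960, so
  P(environment drift | test failure, genuine code bug) = 0.156960 / 0.560800 ≈ 0.280

Pr[environment drift | test failure, genuine code bug] ≈ 0.280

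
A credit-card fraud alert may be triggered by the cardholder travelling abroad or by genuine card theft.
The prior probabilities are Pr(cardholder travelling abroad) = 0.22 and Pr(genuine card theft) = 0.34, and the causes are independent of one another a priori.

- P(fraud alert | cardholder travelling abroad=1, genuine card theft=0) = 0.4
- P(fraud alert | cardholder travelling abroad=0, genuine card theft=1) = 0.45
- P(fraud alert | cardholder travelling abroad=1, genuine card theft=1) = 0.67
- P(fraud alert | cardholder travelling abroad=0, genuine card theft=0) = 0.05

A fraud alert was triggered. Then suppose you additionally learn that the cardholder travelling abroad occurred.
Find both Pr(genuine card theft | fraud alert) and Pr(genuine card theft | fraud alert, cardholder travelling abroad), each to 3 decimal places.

Pr(genuine card theft | fraud alert) ≈ 0.669; Pr(genuine card theft | fraud alert, cardholder travelling abroad) ≈ 0.463

By total probability over the 4 (cardholder travelling abroad, genuine card theft) configurations:
  P(fraud alert) = 0.05*0.78*0.66 + 0.45*0.78*0.34 + 0.4*0.22*0.66 + 0.67*0.22*0.34
        = 0.025740 + 0.119340 + 0.058080 + 0.050116 = 0.253276
Keeping only the genuine card theft-present terms gives 0.169456, so
  P(genuine card theft | fraud alert) = 0.169456 / 0.253276 ≈ 0.669

Now condition on the additional information:
P(fraud alert | cardholder travelling abroad) = 0.4·0.66 + 0.67·0.34 = 0.264000 + 0.227800 = 0.491800
Of this, 0.227800 comes from 0.67·0.34 (the genuine card theft=true cases).
So P(genuine card theft | fraud alert, cardholder travelling abroad) = 0.227800/0.491800 ≈ 0.463.
The drop from 0.669 to 0.463 is the explaining-away (discounting) effect.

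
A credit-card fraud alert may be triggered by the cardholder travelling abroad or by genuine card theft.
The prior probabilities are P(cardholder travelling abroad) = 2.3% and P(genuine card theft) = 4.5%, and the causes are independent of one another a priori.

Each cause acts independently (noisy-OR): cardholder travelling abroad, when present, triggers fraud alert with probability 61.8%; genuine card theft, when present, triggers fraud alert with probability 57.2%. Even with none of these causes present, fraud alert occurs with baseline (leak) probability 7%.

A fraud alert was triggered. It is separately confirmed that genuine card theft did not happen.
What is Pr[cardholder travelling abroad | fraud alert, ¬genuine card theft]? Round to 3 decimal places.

Pr[cardholder travelling abroad | fraud alert, ¬genuine card theft] ≈ 0.178

Under noisy-OR, P(fraud alert | causes) = 1 − (1−0.07)·∏(1−qᵢ) over the active causes.
Sum P(fraud alert|·) weighted by the priors over both values of cardholder travelling abroad:
  P(fraud alert | ¬genuine card theft) = 0.07·0.977 + 0.64474·0.023
        = 0.068390 + 0.014829 = 0.083219
Configurations with cardholder travelling abroad contribute 0.014829, so
  P(cardholder travelling abroad | fraud alert, ¬genuine card theft) = 0.014829 / 0.083219 ≈ 0.178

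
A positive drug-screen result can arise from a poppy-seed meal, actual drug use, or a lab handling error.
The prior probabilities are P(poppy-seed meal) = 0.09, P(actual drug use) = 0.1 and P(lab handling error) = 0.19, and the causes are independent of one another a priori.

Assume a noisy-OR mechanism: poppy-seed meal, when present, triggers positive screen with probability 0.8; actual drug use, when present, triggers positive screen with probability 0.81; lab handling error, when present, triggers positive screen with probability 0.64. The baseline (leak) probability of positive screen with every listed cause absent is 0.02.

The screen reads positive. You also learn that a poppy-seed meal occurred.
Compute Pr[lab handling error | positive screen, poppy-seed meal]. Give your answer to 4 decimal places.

Pr[lab handling error | positive screen, poppy-seed meal] ≈ 0.2111

Under noisy-OR, P(positive screen | causes) = 1 − (1−0.02)·∏(1−qᵢ) over the active causes.
Enumerate the 4 (actual drug use, lab handling error) configurations and weight by the priors:
  P(positive screen | poppy-seed meal) = 0.804*0.9*0.81 + 0.92944*0.9*0.19 + 0.96276*0.1*0.81 + 0.986594*0.1*0.19
        = 0.586116 + 0.158934 + 0.077984 + 0.018745 = 0.841779
Keeping only the lab handling error-present terms gives 0.177679, so
  P(lab handling error | positive screen, poppy-seed meal) = 0.177679 / 0.841779 ≈ 0.2111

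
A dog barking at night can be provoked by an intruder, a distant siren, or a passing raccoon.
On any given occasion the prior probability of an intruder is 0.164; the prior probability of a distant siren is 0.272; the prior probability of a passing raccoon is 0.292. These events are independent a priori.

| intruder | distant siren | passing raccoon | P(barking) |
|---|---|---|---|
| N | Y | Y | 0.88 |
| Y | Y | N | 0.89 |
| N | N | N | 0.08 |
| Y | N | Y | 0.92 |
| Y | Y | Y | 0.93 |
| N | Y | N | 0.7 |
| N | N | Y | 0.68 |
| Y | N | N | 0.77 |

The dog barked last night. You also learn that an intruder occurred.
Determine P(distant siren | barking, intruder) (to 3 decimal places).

P(distant siren | barking, intruder) ≈ 0.293

Weight on distant siren=true, given the evidence: 0.171393 + 0.073864 = 0.245257
Denominator P(barking | intruder): 0.77·0.728·0.708 + 0.92·0.728·0.292 + 0.89·0.272·0.708 + 0.93·0.272·0.292 = 0.837703
P(distant siren | barking, intruder) = 0.245257/0.837703 ≈ 0.293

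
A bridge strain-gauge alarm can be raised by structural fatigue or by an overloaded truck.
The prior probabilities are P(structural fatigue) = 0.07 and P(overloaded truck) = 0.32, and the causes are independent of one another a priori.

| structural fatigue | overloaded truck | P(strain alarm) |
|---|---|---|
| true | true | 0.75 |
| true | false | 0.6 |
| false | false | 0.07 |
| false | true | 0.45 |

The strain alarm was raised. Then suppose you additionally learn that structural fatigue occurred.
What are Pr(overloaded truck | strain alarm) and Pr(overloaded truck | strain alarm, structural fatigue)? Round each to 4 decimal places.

P(strain alarm) = 0.07×0.93×0.68 + 0.45×0.93×0.32 + 0.6×0.07×0.68 + 0.75×0.07×0.32 = 0.044268 + 0.133920 + 0.028560 + 0.016800 = 0.223548
Of this, 0.150720 comes from 0.133920 + 0.016800 (the overloaded truck=true cases).
P(overloaded truck | strain alarm) = 0.150720 / 0.223548 ≈ 0.6742

With the extra evidence:
P(strain alarm | structural fatigue) = 0.6×0.68 + 0.75×0.32 = 0.408000 + 0.240000 = 0.648000
The overloaded truck-present share is 0.75×0.32 = 0.240000.
Hence the posterior is 0.240000/0.648000 ≈ 0.3704.

Pr(overloaded truck | strain alarm) ≈ 0.6742; Pr(overloaded truck | strain alarm, structural fatigue) ≈ 0.3704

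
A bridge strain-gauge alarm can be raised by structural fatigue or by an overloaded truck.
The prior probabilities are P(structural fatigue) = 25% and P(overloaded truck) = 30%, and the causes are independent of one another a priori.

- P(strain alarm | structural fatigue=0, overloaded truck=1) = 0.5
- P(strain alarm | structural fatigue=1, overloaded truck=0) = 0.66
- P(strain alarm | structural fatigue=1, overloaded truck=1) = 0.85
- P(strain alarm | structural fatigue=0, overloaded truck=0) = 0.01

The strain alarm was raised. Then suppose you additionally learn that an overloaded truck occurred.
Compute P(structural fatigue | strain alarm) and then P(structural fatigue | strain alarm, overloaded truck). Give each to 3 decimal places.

By total probability over the 4 (structural fatigue, overloaded truck) configurations:
  P(strain alarm) = 0.01*0.75*0.7 + 0.5*0.75*0.3 + 0.66*0.25*0.7 + 0.85*0.25*0.3
        = 0.005250 + 0.112500 + 0.115500 + 0.063750 = 0.297000
Configurations with structural fatigue contribute 0.179250, so
  P(structural fatigue | strain alarm) = 0.179250 / 0.297000 ≈ 0.604

With the extra evidence:
By total probability over both values of structural fatigue:
  P(strain alarm | overloaded truck) = 0.5*0.75 + 0.85*0.25
        = 0.375000 + 0.212500 = 0.587500
Configurations with structural fatigue contribute 0.212500, so
  P(structural fatigue | strain alarm, overloaded truck) = 0.212500 / 0.587500 ≈ 0.362
— overloaded truck explains away the evidence for structural fatigue.

P(structural fatigue | strain alarm) ≈ 0.604; P(structural fatigue | strain alarm, overloaded truck) ≈ 0.362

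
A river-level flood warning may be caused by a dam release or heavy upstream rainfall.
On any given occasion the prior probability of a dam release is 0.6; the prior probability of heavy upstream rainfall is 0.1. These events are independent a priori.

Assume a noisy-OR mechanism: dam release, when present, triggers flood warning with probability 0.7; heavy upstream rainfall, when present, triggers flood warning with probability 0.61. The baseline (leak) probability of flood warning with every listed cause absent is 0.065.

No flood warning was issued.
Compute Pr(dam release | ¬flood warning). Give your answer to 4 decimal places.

Pr(dam release | ¬flood warning) ≈ 0.3103

Under noisy-OR, P(flood warning | causes) = 1 − (1−0.065)·∏(1−qᵢ) over the active causes.
Enumerate the 4 (dam release, heavy upstream rainfall) configurations and weight by the priors:
  P(¬flood warning) = 0.935·0.4·0.9 + 0.36465·0.4·0.1 + 0.2805·0.6·0.9 + 0.109395·0.6·0.1
        = 0.336600 + 0.014586 + 0.151470 + 0.006564 = 0.509220
Configurations with dam release contribute 0.158034, so
  P(dam release | ¬flood warning) = 0.158034 / 0.509220 ≈ 0.3103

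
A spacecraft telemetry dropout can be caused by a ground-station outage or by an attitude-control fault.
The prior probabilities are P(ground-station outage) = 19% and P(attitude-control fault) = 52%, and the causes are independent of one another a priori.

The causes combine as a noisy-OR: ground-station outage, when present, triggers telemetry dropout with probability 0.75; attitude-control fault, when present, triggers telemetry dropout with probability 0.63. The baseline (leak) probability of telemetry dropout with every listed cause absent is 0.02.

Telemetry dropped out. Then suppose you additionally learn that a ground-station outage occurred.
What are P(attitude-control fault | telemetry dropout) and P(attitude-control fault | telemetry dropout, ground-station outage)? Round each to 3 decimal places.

Under noisy-OR, P(telemetry dropout | causes) = 1 − (1−0.02)·∏(1−qᵢ) over the active causes.
By total probability over the 4 (ground-station outage, attitude-control fault) configurations:
  P(telemetry dropout) = 0.02*0.81*0.48 + 0.6374*0.81*0.52 + 0.755*0.19*0.48 + 0.90935*0.19*0.52
        = 0.007776 + 0.268473 + 0.068856 + 0.089844 = 0.434949
Configurations with attitude-control fault contribute 0.358317, so
  P(attitude-control fault | telemetry dropout) = 0.358317 / 0.434949 ≈ 0.824

Now also conditioning on ground-station outage=true:
P(telemetry dropout | ground-station outage) = 0.755*0.48 + 0.90935*0.52 = 0.362400 + 0.472862 = 0.835262
Restricting to configurations with attitude-control fault present: 0.90935*0.52 = 0.472862.
Hence the posterior is 0.472862/0.835262 ≈ 0.566.
This is intercausal reasoning (explaining away): once ground-station outage accounts for the telemetry dropout, attitude-control fault becomes less likely.

P(attitude-control fault | telemetry dropout) ≈ 0.824; P(attitude-control fault | telemetry dropout, ground-station outage) ≈ 0.566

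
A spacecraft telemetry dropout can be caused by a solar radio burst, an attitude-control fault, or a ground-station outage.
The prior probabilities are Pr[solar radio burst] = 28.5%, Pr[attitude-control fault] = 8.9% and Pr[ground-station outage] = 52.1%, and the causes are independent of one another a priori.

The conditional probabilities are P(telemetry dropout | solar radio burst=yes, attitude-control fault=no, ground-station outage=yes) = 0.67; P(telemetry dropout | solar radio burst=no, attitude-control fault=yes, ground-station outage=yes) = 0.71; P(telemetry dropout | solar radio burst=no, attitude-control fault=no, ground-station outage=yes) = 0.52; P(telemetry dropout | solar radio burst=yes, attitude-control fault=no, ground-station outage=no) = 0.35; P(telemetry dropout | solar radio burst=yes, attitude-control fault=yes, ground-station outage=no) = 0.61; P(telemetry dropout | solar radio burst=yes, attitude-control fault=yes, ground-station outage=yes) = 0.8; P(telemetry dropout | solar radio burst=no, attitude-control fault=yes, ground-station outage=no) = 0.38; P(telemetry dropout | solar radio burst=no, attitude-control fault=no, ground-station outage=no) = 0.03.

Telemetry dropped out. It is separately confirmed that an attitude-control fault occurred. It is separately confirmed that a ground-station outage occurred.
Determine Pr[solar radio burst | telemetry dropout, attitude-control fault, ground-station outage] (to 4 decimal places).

Weight on solar radio burst=true, given the evidence: 0.8×0.285 = 0.228000
Denominator P(telemetry dropout | attitude-control fault, ground-station outage): 0.71×0.715 + 0.8×0.285 = 0.735650
P(solar radio burst | telemetry dropout, attitude-control fault, ground-station outage) = 0.228000/0.735650 ≈ 0.3099

Pr[solar radio burst | telemetry dropout, attitude-control fault, ground-station outage] ≈ 0.3099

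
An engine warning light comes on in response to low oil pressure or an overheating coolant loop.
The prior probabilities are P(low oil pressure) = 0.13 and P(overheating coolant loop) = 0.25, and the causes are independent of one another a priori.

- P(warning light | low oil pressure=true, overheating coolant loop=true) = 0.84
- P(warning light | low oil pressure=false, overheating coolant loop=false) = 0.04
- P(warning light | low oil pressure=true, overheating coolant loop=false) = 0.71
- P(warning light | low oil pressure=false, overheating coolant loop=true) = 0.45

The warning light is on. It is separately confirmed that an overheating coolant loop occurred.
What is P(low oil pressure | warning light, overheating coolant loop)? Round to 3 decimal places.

P(low oil pressure | warning light, overheating coolant loop) ≈ 0.218

P(warning light | overheating coolant loop) = 0.45*0.87 + 0.84*0.13 = 0.391500 + 0.109200 = 0.500700
Of this, 0.109200 comes from 0.84*0.13 (the low oil pressure=true cases).
P(low oil pressure | warning light, overheating coolant loop) = 0.109200 / 0.500700 ≈ 0.218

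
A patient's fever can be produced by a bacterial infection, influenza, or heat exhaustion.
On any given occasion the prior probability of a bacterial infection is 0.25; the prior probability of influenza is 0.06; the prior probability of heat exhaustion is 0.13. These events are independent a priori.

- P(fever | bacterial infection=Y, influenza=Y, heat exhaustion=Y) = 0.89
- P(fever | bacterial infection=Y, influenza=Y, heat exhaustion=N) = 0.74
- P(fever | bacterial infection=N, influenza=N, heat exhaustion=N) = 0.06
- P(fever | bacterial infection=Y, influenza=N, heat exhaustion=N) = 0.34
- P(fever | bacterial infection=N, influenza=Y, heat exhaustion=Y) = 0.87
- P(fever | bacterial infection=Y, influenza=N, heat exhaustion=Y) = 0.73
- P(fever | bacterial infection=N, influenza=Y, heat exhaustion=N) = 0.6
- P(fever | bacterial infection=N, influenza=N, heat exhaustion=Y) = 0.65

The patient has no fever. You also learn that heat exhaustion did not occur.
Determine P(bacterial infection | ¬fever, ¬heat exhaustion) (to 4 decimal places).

P(bacterial infection | ¬fever, ¬heat exhaustion) ≈ 0.1894

Numerator (weight on configurations with bacterial infection): 0.155100 + 0.003900 = 0.159000
The normalizing constant is 0.94×0.75×0.94 + 0.4×0.75×0.06 + 0.66×0.25×0.94 + 0.26×0.25×0.06 = 0.839700
Posterior = 0.159000 / 0.839700 ≈ 0.1894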